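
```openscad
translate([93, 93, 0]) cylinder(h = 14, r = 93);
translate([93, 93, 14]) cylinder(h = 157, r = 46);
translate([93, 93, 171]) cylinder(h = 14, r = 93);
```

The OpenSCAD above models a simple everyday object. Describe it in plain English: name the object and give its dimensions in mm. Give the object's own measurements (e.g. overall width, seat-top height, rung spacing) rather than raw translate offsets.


A spool: two coaxial disc flanges of radius 93 mm and thickness 14 mm, joined by a core cylinder of radius 46 mm and height 157 mm. The lower flange rests on z = 0 and the three cylinders share a vertical axis.


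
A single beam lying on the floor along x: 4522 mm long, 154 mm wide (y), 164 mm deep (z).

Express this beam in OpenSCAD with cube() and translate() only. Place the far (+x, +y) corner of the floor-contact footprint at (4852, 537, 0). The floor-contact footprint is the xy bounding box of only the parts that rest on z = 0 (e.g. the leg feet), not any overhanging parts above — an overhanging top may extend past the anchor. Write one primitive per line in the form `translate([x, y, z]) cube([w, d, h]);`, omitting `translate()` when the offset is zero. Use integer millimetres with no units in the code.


translate([330, 383, 0]) cube([4522, 154, 164]);


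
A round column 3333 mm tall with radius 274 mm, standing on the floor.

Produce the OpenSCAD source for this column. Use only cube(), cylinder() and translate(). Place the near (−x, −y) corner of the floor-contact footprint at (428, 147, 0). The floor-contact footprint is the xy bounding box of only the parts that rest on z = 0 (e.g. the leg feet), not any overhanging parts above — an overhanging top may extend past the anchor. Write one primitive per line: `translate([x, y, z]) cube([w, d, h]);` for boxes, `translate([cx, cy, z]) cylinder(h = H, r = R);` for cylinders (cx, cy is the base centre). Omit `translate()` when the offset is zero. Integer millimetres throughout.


translate([702, 421, 0]) cylinder(h = 3333, r = 274);


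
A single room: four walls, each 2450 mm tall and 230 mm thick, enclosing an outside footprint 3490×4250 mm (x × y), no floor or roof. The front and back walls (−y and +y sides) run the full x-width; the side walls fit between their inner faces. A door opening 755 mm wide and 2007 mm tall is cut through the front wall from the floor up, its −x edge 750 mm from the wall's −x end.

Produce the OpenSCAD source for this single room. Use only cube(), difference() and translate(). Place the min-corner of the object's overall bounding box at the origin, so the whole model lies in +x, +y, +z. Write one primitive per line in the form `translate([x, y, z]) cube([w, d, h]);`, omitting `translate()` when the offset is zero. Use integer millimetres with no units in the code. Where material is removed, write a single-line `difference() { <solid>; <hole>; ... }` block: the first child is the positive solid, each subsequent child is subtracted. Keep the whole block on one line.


difference() { cube([3490, 230, 2450]); translate([750, 0, 0]) cube([755, 230, 2007]); }
translate([0, 4020, 0]) cube([3490, 230, 2450]);
translate([0, 230, 0]) cube([230, 3790, 2450]);
translate([3260, 230, 0]) cube([230, 3790, 2450]);


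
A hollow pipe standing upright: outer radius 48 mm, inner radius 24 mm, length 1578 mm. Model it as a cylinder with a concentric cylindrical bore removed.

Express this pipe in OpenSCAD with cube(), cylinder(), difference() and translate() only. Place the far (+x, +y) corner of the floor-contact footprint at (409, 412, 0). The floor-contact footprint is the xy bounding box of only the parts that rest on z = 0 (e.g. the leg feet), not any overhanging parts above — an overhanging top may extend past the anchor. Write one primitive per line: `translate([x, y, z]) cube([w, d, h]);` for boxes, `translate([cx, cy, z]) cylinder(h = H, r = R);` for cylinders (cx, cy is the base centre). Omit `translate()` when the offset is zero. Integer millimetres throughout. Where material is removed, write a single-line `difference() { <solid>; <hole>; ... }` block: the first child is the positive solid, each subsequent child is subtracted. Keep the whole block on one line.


difference() { translate([361, 364, 0]) cylinder(h = 1578, r = 48); translate([361, 364, 0]) cylinder(h = 1578, r = 24); }


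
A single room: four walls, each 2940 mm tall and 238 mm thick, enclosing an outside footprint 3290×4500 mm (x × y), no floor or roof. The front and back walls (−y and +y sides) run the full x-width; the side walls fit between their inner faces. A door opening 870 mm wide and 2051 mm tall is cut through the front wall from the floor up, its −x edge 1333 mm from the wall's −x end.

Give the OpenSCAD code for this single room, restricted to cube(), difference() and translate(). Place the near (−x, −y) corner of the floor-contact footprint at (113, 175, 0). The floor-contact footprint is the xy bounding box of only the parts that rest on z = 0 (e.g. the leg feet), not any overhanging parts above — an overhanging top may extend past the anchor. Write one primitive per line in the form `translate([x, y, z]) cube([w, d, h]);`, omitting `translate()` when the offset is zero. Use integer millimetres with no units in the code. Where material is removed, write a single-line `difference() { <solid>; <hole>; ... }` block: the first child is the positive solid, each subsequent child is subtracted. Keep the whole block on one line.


difference() { translate([113, 175, 0]) cube([3290, 238, 2940]); translate([1446, 175, 0]) cube([870, 238, 2051]); }
translate([113, 4437, 0]) cube([3290, 238, 2940]);
translate([113, 413, 0]) cube([238, 4024, 2940]);
translate([3165, 413, 0]) cube([238, 4024, 2940]);


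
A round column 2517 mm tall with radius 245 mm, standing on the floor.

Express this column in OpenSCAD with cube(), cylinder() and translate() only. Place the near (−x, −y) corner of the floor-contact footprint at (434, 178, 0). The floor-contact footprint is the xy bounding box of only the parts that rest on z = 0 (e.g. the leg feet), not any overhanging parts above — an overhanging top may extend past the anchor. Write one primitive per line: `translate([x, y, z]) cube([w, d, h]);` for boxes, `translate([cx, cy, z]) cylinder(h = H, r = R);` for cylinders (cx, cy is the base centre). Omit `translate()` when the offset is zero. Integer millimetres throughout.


translate([679, 423, 0]) cylinder(h = 2517, r = 245);


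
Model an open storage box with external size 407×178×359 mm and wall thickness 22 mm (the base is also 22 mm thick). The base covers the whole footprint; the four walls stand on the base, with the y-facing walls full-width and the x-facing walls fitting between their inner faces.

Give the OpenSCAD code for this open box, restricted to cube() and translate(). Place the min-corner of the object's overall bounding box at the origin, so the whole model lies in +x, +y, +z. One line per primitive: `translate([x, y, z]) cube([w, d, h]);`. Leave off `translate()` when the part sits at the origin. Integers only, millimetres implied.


cube([407, 178, 22]);
translate([0, 0, 22]) cube([407, 22, 337]);
translate([0, 156, 22]) cube([407, 22, 337]);
translate([0, 22, 22]) cube([22, 134, 337]);
translate([385, 22, 22]) cube([22, 134, 337]);


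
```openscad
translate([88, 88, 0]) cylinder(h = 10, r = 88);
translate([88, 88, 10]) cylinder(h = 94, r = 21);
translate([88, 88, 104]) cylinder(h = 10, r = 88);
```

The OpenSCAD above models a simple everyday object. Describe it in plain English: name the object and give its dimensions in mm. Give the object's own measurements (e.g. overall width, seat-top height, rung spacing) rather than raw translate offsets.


A spool: two coaxial disc flanges of radius 88 mm and thickness 10 mm, joined by a core cylinder of radius 21 mm and height 94 mm. The lower flange rests on z = 0 and the three cylinders share a vertical axis.


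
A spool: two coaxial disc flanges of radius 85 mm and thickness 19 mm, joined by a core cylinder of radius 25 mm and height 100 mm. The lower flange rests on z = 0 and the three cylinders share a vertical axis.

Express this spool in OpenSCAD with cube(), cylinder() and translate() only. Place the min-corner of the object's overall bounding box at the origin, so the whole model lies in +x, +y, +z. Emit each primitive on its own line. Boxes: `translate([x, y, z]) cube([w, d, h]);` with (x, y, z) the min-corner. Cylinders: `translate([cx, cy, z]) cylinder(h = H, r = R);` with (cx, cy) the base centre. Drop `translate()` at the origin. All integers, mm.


translate([85, 85, 0]) cylinder(h = 19, r = 85);
translate([85, 85, 19]) cylinder(h = 100, r = 25);
translate([85, 85, 119]) cylinder(h = 19, r = 85);


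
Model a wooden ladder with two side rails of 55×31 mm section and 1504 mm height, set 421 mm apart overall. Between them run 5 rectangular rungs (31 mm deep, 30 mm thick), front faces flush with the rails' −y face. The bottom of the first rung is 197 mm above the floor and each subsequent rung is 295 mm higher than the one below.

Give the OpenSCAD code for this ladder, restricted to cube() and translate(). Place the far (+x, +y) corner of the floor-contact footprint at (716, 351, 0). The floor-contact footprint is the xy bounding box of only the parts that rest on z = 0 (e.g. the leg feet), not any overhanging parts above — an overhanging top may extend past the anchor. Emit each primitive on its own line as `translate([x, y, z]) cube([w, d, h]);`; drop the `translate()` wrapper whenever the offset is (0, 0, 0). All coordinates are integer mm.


translate([295, 320, 0]) cube([55, 31, 1504]);
translate([661, 320, 0]) cube([55, 31, 1504]);
translate([350, 320, 197]) cube([311, 31, 30]);
translate([350, 320, 492]) cube([311, 31, 30]);
translate([350, 320, 787]) cube([311, 31, 30]);
translate([350, 320, 1082]) cube([311, 31, 30]);
translate([350, 320, 1377]) cube([311, 31, 30]);


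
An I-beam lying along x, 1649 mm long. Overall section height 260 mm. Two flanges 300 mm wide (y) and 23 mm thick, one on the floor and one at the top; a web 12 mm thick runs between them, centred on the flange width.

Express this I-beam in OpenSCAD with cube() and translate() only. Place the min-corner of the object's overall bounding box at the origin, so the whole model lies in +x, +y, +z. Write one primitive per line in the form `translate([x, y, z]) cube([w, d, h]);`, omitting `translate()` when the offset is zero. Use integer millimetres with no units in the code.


cube([1649, 300, 23]);
translate([0, 144, 23]) cube([1649, 12, 214]);
translate([0, 0, 237]) cube([1649, 300, 23]);


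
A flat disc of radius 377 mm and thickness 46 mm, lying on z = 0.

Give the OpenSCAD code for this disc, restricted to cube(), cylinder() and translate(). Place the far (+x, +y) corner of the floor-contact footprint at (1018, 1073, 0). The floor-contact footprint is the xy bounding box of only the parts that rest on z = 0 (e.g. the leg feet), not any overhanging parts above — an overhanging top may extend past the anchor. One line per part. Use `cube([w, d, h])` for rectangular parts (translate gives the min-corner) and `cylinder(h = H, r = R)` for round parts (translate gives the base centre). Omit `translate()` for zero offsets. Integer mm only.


translate([641, 696, 0]) cylinder(h = 46, r = 377);


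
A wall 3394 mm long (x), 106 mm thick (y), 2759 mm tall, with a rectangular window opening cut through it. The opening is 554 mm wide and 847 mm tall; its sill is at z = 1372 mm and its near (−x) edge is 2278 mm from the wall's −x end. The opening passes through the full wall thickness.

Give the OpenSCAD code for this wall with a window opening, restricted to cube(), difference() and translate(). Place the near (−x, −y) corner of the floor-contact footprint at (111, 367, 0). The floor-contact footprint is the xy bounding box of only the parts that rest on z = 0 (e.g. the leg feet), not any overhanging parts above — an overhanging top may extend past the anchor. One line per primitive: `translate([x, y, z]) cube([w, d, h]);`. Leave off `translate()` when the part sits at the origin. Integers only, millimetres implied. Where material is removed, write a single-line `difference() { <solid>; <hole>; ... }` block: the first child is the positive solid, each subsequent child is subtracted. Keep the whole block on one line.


difference() { translate([111, 367, 0]) cube([3394, 106, 2759]); translate([2389, 367, 1372]) cube([554, 106, 847]); }


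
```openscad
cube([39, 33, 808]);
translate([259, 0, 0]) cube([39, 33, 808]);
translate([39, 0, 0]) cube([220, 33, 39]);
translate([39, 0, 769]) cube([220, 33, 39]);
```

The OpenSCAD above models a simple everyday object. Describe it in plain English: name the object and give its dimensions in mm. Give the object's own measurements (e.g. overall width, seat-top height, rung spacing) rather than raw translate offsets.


A rectangular picture frame lying in the x–z plane (depth along y). The opening is 220 mm wide (x) by 730 mm tall (z), surrounded by a border 39 mm wide on all four sides. The frame is 33 mm deep and is made of two full-height vertical stiles with two horizontal rails fitted between them.


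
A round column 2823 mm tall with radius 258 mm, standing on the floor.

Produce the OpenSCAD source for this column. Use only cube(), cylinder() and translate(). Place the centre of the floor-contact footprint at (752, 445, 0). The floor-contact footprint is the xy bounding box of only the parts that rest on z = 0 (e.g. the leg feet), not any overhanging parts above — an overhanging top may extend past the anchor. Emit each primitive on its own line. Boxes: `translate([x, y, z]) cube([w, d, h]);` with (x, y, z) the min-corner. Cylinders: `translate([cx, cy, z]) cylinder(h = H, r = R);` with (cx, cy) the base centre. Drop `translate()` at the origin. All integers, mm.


translate([752, 445, 0]) cylinder(h = 2823, r = 258);


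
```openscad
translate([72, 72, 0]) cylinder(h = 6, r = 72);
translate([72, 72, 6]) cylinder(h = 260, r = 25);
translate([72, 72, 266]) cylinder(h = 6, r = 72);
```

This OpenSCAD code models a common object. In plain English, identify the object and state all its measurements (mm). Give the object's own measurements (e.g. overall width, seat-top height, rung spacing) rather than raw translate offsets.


A spool: two coaxial disc flanges of radius 72 mm and thickness 6 mm, joined by a core cylinder of radius 25 mm and height 260 mm. The lower flange rests on z = 0 and the three cylinders share a vertical axis.


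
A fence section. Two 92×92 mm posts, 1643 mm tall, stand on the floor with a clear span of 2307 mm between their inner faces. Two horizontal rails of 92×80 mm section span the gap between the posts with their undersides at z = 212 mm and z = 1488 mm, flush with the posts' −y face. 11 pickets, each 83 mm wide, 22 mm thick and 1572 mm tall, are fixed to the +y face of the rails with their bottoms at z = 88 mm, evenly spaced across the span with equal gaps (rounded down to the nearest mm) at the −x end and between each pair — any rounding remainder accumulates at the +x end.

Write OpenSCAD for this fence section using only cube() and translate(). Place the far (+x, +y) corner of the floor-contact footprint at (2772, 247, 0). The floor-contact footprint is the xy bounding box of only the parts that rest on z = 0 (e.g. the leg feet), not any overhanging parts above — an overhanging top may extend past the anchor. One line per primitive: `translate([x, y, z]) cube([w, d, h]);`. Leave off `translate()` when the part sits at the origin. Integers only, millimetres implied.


translate([281, 155, 0]) cube([92, 92, 1643]);
translate([2680, 155, 0]) cube([92, 92, 1643]);
translate([373, 155, 212]) cube([2307, 92, 80]);
translate([373, 155, 1488]) cube([2307, 92, 80]);
translate([489, 247, 88]) cube([83, 22, 1572]);
translate([688, 247, 88]) cube([83, 22, 1572]);
translate([887, 247, 88]) cube([83, 22, 1572]);
translate([1086, 247, 88]) cube([83, 22, 1572]);
translate([1285, 247, 88]) cube([83, 22, 1572]);
translate([1484, 247, 88]) cube([83, 22, 1572]);
translate([1683, 247, 88]) cube([83, 22, 1572]);
translate([1882, 247, 88]) cube([83, 22, 1572]);
translate([2081, 247, 88]) cube([83, 22, 1572]);
translate([2280, 247, 88]) cube([83, 22, 1572]);
translate([2479, 247, 88]) cube([83, 22, 1572]);


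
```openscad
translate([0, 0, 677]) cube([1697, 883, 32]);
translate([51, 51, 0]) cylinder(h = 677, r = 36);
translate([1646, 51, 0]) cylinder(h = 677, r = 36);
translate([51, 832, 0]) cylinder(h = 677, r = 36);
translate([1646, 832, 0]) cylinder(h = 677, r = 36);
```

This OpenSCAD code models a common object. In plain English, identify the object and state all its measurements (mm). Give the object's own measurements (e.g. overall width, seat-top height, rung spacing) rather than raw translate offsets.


A table: top 1697 mm (x) × 883 mm (y), 32 mm thick, upper face at z = 709 mm, on four round legs of 72 mm diameter, each leg's bounding box inset 15 mm from the nearest pair of top edges from z = 0 to the bottom of the top.


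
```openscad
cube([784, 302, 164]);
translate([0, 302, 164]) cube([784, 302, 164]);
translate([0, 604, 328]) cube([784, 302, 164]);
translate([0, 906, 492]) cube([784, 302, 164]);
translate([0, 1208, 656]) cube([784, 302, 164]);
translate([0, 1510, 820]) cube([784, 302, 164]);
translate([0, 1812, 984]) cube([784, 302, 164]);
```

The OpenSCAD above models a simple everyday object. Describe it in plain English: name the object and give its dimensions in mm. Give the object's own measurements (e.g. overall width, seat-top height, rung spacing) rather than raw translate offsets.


A straight staircase of 7 solid steps. Each step is 784 mm wide (x), 302 mm deep (y, the going) and 164 mm tall (the rise). The first step rests on the floor; each subsequent step sits one going further in +y and one rise higher in +z, directly behind and above the previous step with no overlap.


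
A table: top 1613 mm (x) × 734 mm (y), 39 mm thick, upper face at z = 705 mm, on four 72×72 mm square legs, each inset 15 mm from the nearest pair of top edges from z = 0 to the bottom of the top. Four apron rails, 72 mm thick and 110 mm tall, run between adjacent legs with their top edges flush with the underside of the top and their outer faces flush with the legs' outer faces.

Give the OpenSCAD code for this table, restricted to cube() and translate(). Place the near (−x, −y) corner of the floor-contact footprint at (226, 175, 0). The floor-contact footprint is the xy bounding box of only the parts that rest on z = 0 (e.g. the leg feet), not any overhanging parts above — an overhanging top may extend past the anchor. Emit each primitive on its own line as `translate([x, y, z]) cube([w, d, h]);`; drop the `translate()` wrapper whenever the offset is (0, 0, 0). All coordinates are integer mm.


// leg_h = 705 - 39 = 666
// apron z = 666 - 110 = 556
translate([211, 160, 666]) cube([1613, 734, 39]);
translate([226, 175, 0]) cube([72, 72, 666]);
translate([1737, 175, 0]) cube([72, 72, 666]);
translate([226, 807, 0]) cube([72, 72, 666]);
translate([1737, 807, 0]) cube([72, 72, 666]);
translate([298, 175, 556]) cube([1439, 72, 110]);
translate([298, 807, 556]) cube([1439, 72, 110]);
translate([226, 247, 556]) cube([72, 560, 110]);
translate([1737, 247, 556]) cube([72, 560, 110]);


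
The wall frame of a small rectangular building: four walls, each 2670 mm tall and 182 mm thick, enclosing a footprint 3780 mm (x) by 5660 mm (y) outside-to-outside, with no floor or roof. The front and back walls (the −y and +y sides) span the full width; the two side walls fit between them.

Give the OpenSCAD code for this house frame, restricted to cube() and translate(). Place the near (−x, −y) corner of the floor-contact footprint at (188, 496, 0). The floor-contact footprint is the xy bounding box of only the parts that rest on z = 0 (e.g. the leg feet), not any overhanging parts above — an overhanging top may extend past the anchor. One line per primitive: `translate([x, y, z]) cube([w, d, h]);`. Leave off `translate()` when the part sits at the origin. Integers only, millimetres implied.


translate([188, 496, 0]) cube([3780, 182, 2670]);
translate([188, 5974, 0]) cube([3780, 182, 2670]);
translate([188, 678, 0]) cube([182, 5296, 2670]);
translate([3786, 678, 0]) cube([182, 5296, 2670]);


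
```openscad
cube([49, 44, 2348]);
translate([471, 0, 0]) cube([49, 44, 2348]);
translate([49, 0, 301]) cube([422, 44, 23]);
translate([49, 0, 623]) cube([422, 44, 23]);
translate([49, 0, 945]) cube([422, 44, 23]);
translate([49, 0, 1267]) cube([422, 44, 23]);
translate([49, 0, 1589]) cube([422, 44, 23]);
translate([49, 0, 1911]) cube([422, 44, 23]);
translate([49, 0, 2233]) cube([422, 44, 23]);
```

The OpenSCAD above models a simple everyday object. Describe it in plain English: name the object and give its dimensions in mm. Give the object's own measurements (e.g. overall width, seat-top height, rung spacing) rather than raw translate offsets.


A straight ladder. Two 49×44 mm vertical rails, 2348 mm tall, stand 520 mm apart (outside-to-outside) with their front faces coplanar on the −y side. 7 rungs, each 44 mm deep and 23 mm tall, span between the inner faces of the rails, front faces flush with the rails. The lowest rung's underside is at z = 301 mm and rungs are spaced 322 mm apart (underside to underside).


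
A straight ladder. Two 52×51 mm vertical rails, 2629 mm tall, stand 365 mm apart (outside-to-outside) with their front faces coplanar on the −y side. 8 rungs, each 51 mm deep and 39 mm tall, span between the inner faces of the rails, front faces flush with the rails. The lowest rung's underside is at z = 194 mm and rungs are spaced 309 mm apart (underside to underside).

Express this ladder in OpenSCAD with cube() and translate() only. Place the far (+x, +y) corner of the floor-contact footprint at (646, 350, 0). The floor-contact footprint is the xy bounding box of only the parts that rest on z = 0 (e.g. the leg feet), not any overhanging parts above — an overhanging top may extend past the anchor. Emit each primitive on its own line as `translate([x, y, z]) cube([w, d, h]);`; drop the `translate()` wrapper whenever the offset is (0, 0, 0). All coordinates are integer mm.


translate([281, 299, 0]) cube([52, 51, 2629]);
translate([594, 299, 0]) cube([52, 51, 2629]);
translate([333, 299, 194]) cube([261, 51, 39]);
translate([333, 299, 503]) cube([261, 51, 39]);
translate([333, 299, 812]) cube([261, 51, 39]);
translate([333, 299, 1121]) cube([261, 51, 39]);
translate([333, 299, 1430]) cube([261, 51, 39]);
translate([333, 299, 1739]) cube([261, 51, 39]);
translate([333, 299, 2048]) cube([261, 51, 39]);
translate([333, 299, 2357]) cube([261, 51, 39]);


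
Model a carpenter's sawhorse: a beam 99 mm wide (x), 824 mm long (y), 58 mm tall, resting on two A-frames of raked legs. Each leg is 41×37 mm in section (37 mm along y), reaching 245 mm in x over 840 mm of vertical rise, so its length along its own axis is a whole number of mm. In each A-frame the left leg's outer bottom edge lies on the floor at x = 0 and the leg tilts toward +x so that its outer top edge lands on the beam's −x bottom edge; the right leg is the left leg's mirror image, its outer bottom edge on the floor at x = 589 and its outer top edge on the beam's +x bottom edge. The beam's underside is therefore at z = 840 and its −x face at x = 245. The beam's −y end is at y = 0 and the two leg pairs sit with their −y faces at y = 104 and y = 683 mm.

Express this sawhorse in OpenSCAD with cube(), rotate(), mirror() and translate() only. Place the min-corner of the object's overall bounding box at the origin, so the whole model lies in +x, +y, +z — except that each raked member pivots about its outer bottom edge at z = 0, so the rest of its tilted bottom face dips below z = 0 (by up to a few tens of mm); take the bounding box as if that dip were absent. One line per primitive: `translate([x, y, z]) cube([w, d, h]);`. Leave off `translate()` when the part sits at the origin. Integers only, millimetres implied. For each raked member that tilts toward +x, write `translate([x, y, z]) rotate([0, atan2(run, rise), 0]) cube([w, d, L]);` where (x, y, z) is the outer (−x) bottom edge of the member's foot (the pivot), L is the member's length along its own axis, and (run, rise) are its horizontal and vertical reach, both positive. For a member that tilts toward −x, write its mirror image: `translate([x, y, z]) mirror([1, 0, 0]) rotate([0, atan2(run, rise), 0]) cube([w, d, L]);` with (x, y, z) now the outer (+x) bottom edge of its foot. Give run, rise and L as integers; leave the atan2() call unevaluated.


translate([245, 0, 840]) cube([99, 824, 58]);
translate([0, 104, 0]) rotate([0, atan2(245, 840), 0]) cube([41, 37, 875]);
translate([589, 104, 0]) mirror([1, 0, 0]) rotate([0, atan2(245, 840), 0]) cube([41, 37, 875]);
translate([0, 683, 0]) rotate([0, atan2(245, 840), 0]) cube([41, 37, 875]);
translate([589, 683, 0]) mirror([1, 0, 0]) rotate([0, atan2(245, 840), 0]) cube([41, 37, 875]);


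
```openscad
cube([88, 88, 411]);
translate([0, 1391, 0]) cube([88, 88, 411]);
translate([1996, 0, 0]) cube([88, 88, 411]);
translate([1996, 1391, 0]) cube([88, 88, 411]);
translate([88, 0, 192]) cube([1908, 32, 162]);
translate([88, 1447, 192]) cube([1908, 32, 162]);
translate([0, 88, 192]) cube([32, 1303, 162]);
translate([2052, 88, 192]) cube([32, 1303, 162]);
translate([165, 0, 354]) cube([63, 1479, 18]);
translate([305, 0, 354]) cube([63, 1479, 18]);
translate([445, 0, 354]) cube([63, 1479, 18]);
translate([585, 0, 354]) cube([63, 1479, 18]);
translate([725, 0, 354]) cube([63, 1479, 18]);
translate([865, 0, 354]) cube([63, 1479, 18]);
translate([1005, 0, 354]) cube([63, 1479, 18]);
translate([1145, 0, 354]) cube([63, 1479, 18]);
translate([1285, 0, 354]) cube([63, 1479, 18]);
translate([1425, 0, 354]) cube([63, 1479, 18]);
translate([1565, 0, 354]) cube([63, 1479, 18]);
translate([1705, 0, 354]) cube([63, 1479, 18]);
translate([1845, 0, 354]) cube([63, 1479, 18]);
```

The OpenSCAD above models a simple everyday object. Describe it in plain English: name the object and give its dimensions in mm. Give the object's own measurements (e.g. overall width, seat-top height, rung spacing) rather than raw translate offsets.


A bed frame 2084 mm long (x) by 1479 mm wide (y). Four 88×88 mm corner posts, 411 mm tall, at the corners of the footprint. Four rails of 32 mm thickness and 162 mm height run between adjacent posts with their undersides at z = 192 mm, their outer faces flush with the outside of the frame (the two x-running rails run between the posts' inner faces; the two y-running rails run between the posts' inner faces). 13 slats, each 63 mm wide (x) and 18 mm thick, lie across the top of the two x-running rails, running the full 1479 mm width of the frame in y; along x they sit between the end posts with a 77 mm gap after the −x posts and between neighbouring slats, leaving 88 mm before the +x posts.


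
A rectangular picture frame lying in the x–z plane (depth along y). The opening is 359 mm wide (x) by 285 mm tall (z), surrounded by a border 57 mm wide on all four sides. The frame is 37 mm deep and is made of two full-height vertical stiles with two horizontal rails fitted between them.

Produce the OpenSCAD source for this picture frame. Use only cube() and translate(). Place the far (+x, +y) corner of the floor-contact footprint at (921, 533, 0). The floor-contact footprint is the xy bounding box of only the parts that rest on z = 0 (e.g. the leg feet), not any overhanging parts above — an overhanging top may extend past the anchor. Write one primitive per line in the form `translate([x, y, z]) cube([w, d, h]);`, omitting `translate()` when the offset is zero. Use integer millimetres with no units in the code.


translate([448, 496, 0]) cube([57, 37, 399]);
translate([864, 496, 0]) cube([57, 37, 399]);
translate([505, 496, 0]) cube([359, 37, 57]);
translate([505, 496, 342]) cube([359, 37, 57]);


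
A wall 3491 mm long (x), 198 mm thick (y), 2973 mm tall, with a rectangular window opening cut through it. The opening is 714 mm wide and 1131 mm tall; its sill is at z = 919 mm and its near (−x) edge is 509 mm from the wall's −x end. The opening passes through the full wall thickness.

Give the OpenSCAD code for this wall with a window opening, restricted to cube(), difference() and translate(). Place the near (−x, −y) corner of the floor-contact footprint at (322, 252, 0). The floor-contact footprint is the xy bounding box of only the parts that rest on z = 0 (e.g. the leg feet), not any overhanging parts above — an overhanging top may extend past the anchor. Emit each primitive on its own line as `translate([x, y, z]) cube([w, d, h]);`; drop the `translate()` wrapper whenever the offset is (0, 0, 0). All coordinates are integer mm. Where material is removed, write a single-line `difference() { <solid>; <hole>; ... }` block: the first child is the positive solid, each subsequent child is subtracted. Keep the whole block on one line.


difference() { translate([322, 252, 0]) cube([3491, 198, 2973]); translate([831, 252, 919]) cube([714, 198, 1131]); }


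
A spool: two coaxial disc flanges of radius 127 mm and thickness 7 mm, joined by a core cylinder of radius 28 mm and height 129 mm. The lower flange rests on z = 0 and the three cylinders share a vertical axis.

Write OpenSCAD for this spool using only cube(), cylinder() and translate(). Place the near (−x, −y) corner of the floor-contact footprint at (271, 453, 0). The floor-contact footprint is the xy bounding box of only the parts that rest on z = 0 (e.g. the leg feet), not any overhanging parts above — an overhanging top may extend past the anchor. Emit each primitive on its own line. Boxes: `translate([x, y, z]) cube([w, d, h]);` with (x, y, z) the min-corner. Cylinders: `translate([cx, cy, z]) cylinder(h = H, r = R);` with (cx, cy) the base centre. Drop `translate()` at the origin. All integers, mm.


translate([398, 580, 0]) cylinder(h = 7, r = 127);
translate([398, 580, 7]) cylinder(h = 129, r = 28);
translate([398, 580, 136]) cylinder(h = 7, r = 127);


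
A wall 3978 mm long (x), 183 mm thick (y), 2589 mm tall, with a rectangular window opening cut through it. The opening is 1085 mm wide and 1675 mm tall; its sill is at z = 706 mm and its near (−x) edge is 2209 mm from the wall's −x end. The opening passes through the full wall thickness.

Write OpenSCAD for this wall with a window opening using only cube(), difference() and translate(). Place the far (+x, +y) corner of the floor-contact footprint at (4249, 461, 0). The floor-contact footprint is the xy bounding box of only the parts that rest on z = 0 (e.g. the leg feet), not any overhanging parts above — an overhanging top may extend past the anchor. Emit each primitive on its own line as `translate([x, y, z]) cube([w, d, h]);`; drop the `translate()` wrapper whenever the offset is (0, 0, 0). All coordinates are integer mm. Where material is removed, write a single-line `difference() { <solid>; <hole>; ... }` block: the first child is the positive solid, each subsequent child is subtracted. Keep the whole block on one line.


difference() { translate([271, 278, 0]) cube([3978, 183, 2589]); translate([2480, 278, 706]) cube([1085, 183, 1675]); }


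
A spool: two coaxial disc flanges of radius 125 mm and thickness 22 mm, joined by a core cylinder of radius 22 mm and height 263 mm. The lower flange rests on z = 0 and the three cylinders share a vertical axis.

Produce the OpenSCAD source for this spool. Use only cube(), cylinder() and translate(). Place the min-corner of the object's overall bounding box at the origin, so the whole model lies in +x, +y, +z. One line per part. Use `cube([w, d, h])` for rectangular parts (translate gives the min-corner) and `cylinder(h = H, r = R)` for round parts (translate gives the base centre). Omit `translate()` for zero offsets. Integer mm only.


translate([125, 125, 0]) cylinder(h = 22, r = 125);
translate([125, 125, 22]) cylinder(h = 263, r = 22);
translate([125, 125, 285]) cylinder(h = 22, r = 125);


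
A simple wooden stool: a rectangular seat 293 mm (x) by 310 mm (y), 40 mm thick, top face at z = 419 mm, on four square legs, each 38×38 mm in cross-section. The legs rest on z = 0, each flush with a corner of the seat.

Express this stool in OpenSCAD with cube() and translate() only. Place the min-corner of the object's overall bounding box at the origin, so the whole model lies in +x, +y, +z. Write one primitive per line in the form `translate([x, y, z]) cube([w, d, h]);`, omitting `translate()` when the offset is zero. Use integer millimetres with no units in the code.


translate([0, 0, 379]) cube([293, 310, 40]);
cube([38, 38, 379]);
translate([255, 0, 0]) cube([38, 38, 379]);
translate([0, 272, 0]) cube([38, 38, 379]);
translate([255, 272, 0]) cube([38, 38, 379]);


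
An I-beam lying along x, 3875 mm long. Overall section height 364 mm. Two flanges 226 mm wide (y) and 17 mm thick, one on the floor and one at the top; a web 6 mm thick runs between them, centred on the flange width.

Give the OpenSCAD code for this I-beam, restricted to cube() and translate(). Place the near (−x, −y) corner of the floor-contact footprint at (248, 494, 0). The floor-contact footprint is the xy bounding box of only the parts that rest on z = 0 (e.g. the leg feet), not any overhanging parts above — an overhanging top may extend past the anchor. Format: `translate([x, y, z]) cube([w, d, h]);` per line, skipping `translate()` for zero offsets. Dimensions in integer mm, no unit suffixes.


translate([248, 494, 0]) cube([3875, 226, 17]);
translate([248, 604, 17]) cube([3875, 6, 330]);
translate([248, 494, 347]) cube([3875, 226, 17]);


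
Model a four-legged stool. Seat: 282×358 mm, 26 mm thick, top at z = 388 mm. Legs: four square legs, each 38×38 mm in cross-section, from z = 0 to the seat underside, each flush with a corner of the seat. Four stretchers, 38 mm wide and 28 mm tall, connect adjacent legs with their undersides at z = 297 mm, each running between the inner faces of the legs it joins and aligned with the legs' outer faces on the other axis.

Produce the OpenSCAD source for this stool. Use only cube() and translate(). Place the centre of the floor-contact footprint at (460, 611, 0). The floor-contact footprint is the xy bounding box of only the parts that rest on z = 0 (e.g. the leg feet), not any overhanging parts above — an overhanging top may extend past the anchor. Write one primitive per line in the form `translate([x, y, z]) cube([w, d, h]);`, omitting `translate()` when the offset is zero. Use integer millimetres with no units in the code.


// leg_h = 388 - 26 = 362
// stretcher span = 282 - 2*38 = 206
translate([319, 432, 362]) cube([282, 358, 26]);
translate([319, 432, 0]) cube([38, 38, 362]);
translate([563, 432, 0]) cube([38, 38, 362]);
translate([319, 752, 0]) cube([38, 38, 362]);
translate([563, 752, 0]) cube([38, 38, 362]);
translate([357, 432, 297]) cube([206, 38, 28]);
translate([357, 752, 297]) cube([206, 38, 28]);
translate([319, 470, 297]) cube([38, 282, 28]);
translate([563, 470, 297]) cube([38, 282, 28]);


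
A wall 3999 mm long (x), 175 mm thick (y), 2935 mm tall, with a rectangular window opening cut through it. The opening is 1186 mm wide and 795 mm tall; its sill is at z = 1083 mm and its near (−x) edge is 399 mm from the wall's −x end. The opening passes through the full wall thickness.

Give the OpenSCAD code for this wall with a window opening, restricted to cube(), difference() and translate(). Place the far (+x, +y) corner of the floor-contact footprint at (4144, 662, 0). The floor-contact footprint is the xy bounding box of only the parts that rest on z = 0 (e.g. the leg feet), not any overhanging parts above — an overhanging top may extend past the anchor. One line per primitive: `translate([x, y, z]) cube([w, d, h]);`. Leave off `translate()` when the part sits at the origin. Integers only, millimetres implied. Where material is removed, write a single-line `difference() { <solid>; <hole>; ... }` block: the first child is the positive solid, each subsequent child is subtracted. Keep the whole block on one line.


difference() { translate([145, 487, 0]) cube([3999, 175, 2935]); translate([544, 487, 1083]) cube([1186, 175, 795]); }


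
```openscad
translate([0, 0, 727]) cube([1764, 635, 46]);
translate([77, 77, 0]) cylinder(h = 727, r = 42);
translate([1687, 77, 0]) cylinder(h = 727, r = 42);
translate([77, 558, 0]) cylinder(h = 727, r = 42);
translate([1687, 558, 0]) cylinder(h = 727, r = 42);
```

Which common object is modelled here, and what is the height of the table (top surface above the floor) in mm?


A table. The table height is 773 mm.

A 1764×635×46 slab sits at z = 727 on four Ø84 mm round legs — a table. The top surface is at 727 + 46 = 773 mm.


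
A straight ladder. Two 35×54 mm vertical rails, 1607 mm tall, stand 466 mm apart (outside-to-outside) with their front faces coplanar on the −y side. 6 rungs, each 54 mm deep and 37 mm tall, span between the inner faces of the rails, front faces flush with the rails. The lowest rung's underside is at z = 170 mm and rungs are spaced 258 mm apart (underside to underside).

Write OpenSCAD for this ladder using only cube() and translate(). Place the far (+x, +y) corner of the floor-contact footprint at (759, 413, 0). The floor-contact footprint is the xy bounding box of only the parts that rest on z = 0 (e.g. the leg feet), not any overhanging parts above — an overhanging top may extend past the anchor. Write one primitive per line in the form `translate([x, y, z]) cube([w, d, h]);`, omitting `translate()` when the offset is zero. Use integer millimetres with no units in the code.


// rung span = 466 - 2*35 = 396
// rung[k] z = 170 + k*258
translate([293, 359, 0]) cube([35, 54, 1607]);
translate([724, 359, 0]) cube([35, 54, 1607]);
translate([328, 359, 170]) cube([396, 54, 37]);
translate([328, 359, 428]) cube([396, 54, 37]);
translate([328, 359, 686]) cube([396, 54, 37]);
translate([328, 359, 944]) cube([396, 54, 37]);
translate([328, 359, 1202]) cube([396, 54, 37]);
translate([328, 359, 1460]) cube([396, 54, 37]);


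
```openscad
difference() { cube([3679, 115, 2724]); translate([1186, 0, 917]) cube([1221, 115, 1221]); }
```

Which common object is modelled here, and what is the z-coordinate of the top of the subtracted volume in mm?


A wall with a window opening. The window head height is 2138 mm.

A wall with a rectangular opening subtracted — a window. Sill at z = 917, opening 1221 mm tall, so the head is at 917 + 1221 = 2138 mm.


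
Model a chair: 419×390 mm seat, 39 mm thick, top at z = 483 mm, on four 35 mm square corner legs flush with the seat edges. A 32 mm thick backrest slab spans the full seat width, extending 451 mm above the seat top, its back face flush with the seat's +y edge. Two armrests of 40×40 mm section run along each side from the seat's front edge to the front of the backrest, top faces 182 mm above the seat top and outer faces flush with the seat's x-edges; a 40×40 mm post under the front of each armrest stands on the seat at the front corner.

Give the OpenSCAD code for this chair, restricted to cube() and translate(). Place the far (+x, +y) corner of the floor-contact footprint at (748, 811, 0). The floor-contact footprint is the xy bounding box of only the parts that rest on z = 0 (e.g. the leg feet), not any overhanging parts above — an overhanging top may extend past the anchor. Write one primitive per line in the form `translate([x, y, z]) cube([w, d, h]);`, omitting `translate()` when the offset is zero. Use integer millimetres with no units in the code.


translate([329, 421, 444]) cube([419, 390, 39]);
translate([329, 421, 0]) cube([35, 35, 444]);
translate([713, 421, 0]) cube([35, 35, 444]);
translate([329, 776, 0]) cube([35, 35, 444]);
translate([713, 776, 0]) cube([35, 35, 444]);
translate([329, 779, 483]) cube([419, 32, 451]);
translate([329, 421, 625]) cube([40, 358, 40]);
translate([708, 421, 625]) cube([40, 358, 40]);
translate([329, 421, 483]) cube([40, 40, 142]);
translate([708, 421, 483]) cube([40, 40, 142]);
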